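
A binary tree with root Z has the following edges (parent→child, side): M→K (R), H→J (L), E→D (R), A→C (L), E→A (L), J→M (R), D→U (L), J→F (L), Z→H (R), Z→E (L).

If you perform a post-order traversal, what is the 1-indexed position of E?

5

Post-order visits the left subtree, then the right subtree, then the node.
At Z: go left to E.
  At E: go left to A.
    At A: go left to C.
      C is a leaf — visit C.
    At A: no right child.
    Visit A.
  At E: go right to D.
    At D: go left to U.
      U is a leaf — visit U.
    At D: no right child.
    Visit D.
  Visit E.
At Z: go right to H.
  At H: go left to J.
    At J: go left to F.
      F is a leaf — visit F.
    At J: go right to M.
      At M: no left child.
      At M: go right to K.
        K is a leaf — visit K.
      Visit M.
    Visit J.
  At H: no right child.
  Visit H.
Visit Z.
Full post-order sequence: C, A, U, D, E, F, K, M, J, H, Z.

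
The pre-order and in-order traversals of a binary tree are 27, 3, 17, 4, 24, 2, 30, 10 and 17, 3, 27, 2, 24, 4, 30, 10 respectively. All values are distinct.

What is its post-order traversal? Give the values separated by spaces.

The first element of pre-order is the root; it splits in-order into left and right subtrees.
Root 27: left subtree has 2 nodes {17, 3}, right has 5 {2, 24, 4, 30, 10}.
  Root 3: left subtree has 1 node {17}, right has 0 { }.
  Root 4: left subtree has 2 nodes {2, 24}, right has 2 {30, 10}.
    Root 24: left subtree has 1 node {2}, right has 0 { }.
    Root 30: left subtree has 0 nodes { }, right has 1 {10}.

17 3 2 24 10 30 4 27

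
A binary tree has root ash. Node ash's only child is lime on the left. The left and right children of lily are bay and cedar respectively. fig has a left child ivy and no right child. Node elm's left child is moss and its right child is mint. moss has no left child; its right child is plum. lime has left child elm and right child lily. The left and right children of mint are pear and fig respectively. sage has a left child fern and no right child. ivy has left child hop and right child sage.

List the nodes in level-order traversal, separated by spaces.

ash lime elm lily moss mint bay cedar plum pear fig ivy hop sage fern

Level-order visits nodes level by level from the root, left to right within each level.
Level 0: ash
Level 1: lime
Level 2: elm, lily
Level 3: moss, mint, bay, cedar
Level 4: plum, pear, fig
Level 5: ivy
Level 6: hop, sage
Level 7: fern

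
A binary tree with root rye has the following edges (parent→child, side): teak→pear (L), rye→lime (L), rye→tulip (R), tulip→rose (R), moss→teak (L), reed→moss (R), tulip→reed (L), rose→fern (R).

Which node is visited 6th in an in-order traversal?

moss

In-order visits the left subtree, then the node, then the right subtree.
At rye: go left to lime.
  lime is a leaf — visit lime.
Visit rye.
At rye: go right to tulip.
  At tulip: go left to reed.
    At reed: no left child.
    Visit reed.
    At reed: go right to moss.
      At moss: go left to teak.
        At teak: go left to pear.
          pear is a leaf — visit pear.
        Visit teak.
        At teak: no right child.
      Visit moss.
      At moss: no right child.
  Visit tulip.
  At tulip: go right to rose.
    At rose: no left child.
    Visit rose.
    At rose: go right to fern.
      fern is a leaf — visit fern.
Full in-order sequence: lime, rye, reed, pear, teak, moss, tulip, rose, fern.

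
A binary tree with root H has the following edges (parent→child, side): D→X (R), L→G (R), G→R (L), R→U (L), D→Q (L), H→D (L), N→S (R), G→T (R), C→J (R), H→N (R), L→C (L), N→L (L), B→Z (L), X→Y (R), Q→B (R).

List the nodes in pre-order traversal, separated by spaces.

H D Q B Z X Y N L C J G R U T S

Pre-order visits the node, then its left subtree, then its right subtree.
Visit H.
At H: go left to D.
  Visit D.
  At D: go left to Q.
    Visit Q.
    At Q: no left child.
    At Q: go right to B.
      Visit B.
      At B: go left to Z.
        Z is a leaf — visit Z.
      At B: no right child.
  At D: go right to X.
    Visit X.
    At X: no left child.
    At X: go right to Y.
      Y is a leaf — visit Y.
At H: go right to N.
  Visit N.
  At N: go left to L.
    Visit L.
    At L: go left to C.
      Visit C.
      At C: no left child.
      At C: go right to J.
        J is a leaf — visit J.
    At L: go right to G.
      Visit G.
      At G: go left to R.
        Visit R.
        At R: go left to U.
          U is a leaf — visit U.
        At R: no right child.
      At G: go right to T.
        T is a leaf — visit T.
  At N: go right to S.
    S is a leaf — visit S.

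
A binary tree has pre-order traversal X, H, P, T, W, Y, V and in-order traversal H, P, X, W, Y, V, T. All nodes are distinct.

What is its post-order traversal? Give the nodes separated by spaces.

The first element of pre-order is the root; it splits in-order into left and right subtrees.
Root X: left subtree has 2 nodes {H, P}, right has 4 {W, Y, V, T}.
  Root H: left subtree has 0 nodes { }, right has 1 {P}.
  Root T: left subtree has 3 nodes {W, Y, V}, right has 0 { }.
    Root W: left subtree has 0 nodes { }, right has 2 {Y, V}.
      Root Y: left subtree has 0 nodes { }, right has 1 {V}.

P H V Y W T X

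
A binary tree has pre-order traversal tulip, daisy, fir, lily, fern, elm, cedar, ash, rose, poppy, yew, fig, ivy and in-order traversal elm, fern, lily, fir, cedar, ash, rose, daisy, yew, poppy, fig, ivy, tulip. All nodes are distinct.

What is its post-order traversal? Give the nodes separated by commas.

elm, fern, lily, rose, ash, cedar, fir, yew, ivy, fig, poppy, daisy, tulip

The first element of pre-order is the root; it splits in-order into left and right subtrees.
Root tulip: left subtree has 12 nodes {elm, fern, lily, fir, cedar, ash, rose, daisy, yew, poppy, fig, ivy}, right has 0 { }.
  Root daisy: left subtree has 7 nodes {elm, fern, lily, fir, cedar, ash, rose}, right has 4 {yew, poppy, fig, ivy}.
    Root fir: left subtree has 3 nodes {elm, fern, lily}, right has 3 {cedar, ash, rose}.
      Root lily: left subtree has 2 nodes {elm, fern}, right has 0 { }.
        Root fern: left subtree has 1 node {elm}, right has 0 { }.
      Root cedar: left subtree has 0 nodes { }, right has 2 {ash, rose}.
        Root ash: left subtree has 0 nodes { }, right has 1 {rose}.
    Root poppy: left subtree has 1 node {yew}, right has 2 {fig, ivy}.
      Root fig: left subtree has 0 nodes { }, right has 1 {ivy}.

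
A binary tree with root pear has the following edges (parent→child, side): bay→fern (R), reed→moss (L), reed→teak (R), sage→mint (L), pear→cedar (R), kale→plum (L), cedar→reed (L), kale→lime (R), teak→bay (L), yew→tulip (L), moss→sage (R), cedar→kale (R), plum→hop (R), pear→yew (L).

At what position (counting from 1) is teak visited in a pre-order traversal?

9

Pre-order visits the node, then its left subtree, then its right subtree.
Visit pear.
At pear: go left to yew.
  Visit yew.
  At yew: go left to tulip.
    tulip is a leaf — visit tulip.
  At yew: no right child.
At pear: go right to cedar.
  Visit cedar.
  At cedar: go left to reed.
    Visit reed.
    At reed: go left to moss.
      Visit moss.
      At moss: no left child.
      At moss: go right to sage.
        Visit sage.
        At sage: go left to mint.
          mint is a leaf — visit mint.
        At sage: no right child.
    At reed: go right to teak.
      Visit teak.
      At teak: go left to bay.
        Visit bay.
        At bay: no left child.
        At bay: go right to fern.
          fern is a leaf — visit fern.
      At teak: no right child.
  At cedar: go right to kale.
    Visit kale.
    At kale: go left to plum.
      Visit plum.
      At plum: no left child.
      At plum: go right to hop.
        hop is a leaf — visit hop.
    At kale: go right to lime.
      lime is a leaf — visit lime.
Full pre-order sequence: pear, yew, tulip, cedar, reed, moss, sage, mint, teak, bay, fern, kale, plum, hop, lime.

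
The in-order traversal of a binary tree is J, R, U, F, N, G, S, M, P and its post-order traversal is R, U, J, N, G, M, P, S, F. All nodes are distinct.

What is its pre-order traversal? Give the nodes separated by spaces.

The last element of post-order is the root; it splits in-order into left and right subtrees.
Root F: left subtree has 3 nodes {J, R, U}, right has 5 {N, G, S, M, P}.
  Root J: left subtree has 0 nodes { }, right has 2 {R, U}.
    Root U: left subtree has 1 node {R}, right has 0 { }.
  Root S: left subtree has 2 nodes {N, G}, right has 2 {M, P}.
    Root G: left subtree has 1 node {N}, right has 0 { }.
    Root P: left subtree has 1 node {M}, right has 0 { }.

F J U R S G N P M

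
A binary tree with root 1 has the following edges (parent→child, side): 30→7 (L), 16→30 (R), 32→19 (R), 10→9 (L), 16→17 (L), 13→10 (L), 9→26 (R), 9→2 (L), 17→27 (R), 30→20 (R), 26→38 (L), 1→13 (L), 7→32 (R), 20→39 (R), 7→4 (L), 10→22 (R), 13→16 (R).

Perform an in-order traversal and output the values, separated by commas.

In-order visits the left subtree, then the node, then the right subtree.
At 1: go left to 13.
  At 13: go left to 10.
    At 10: go left to 9.
      At 9: go left to 2.
        2 is a leaf — visit 2.
      Visit 9.
      At 9: go right to 26.
        At 26: go left to 38.
          38 is a leaf — visit 38.
        Visit 26.
        At 26: no right child.
    Visit 10.
    At 10: go right to 22.
      22 is a leaf — visit 22.
  Visit 13.
  At 13: go right to 16.
    At 16: go left to 17.
      At 17: no left child.
      Visit 17.
      At 17: go right to 27.
        27 is a leaf — visit 27.
    Visit 16.
    At 16: go right to 30.
      At 30: go left to 7.
        At 7: go left to 4.
          4 is a leaf — visit 4.
        Visit 7.
        At 7: go right to 32.
          At 32: no left child.
          Visit 32.
          At 32: go right to 19.
            19 is a leaf — visit 19.
      Visit 30.
      At 30: go right to 20.
        At 20: no left child.
        Visit 20.
        At 20: go right to 39.
          39 is a leaf — visit 39.
Visit 1.
At 1: no right child.

2, 9, 38, 26, 10, 22, 13, 17, 27, 16, 4, 7, 32, 19, 30, 20, 39, 1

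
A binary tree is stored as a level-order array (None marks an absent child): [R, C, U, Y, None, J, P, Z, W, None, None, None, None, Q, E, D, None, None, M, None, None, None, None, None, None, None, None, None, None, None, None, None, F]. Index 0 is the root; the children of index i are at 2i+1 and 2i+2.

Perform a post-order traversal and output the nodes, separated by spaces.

F D Z M W Y C J Q E P U R

Post-order visits the left subtree, then the right subtree, then the node.
At R: go left to C.
  At C: go left to Y.
    At Y: go left to Z.
      At Z: go left to D.
        At D: no left child.
        At D: go right to F.
          F is a leaf — visit F.
        Visit D.
      At Z: no right child.
      Visit Z.
    At Y: go right to W.
      At W: no left child.
      At W: go right to M.
        M is a leaf — visit M.
      Visit W.
    Visit Y.
  At C: no right child.
  Visit C.
At R: go right to U.
  At U: go left to J.
    J is a leaf — visit J.
  At U: go right to P.
    At P: go left to Q.
      Q is a leaf — visit Q.
    At P: go right to E.
      E is a leaf — visit E.
    Visit P.
  Visit U.
Visit R.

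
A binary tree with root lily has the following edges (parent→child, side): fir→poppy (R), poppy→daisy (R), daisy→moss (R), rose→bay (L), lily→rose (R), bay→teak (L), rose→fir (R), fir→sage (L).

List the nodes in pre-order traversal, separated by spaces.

lily rose bay teak fir sage poppy daisy moss

Pre-order visits the node, then its left subtree, then its right subtree.
Visit lily.
At lily: no left child.
At lily: go right to rose.
  Visit rose.
  At rose: go left to bay.
    Visit bay.
    At bay: go left to teak.
      teak is a leaf — visit teak.
    At bay: no right child.
  At rose: go right to fir.
    Visit fir.
    At fir: go left to sage.
      sage is a leaf — visit sage.
    At fir: go right to poppy.
      Visit poppy.
      At poppy: no left child.
      At poppy: go right to daisy.
        Visit daisy.
        At daisy: no left child.
        At daisy: go right to moss.
          moss is a leaf — visit moss.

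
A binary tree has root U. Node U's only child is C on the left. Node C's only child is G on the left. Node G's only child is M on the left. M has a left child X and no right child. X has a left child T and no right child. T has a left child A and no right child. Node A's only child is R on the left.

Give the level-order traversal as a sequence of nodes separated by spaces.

U C G M X T A R

Level-order visits nodes level by level from the root, left to right within each level.
Level 0: U
Level 1: C
Level 2: G
Level 3: M
Level 4: X
Level 5: T
Level 6: A
Level 7: R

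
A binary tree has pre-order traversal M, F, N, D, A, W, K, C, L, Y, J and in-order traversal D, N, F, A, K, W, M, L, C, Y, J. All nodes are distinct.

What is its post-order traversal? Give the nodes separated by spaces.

D N K W A F L J Y C M

The first element of pre-order is the root; it splits in-order into left and right subtrees.
Root M: left subtree has 6 nodes {D, N, F, A, K, W}, right has 4 {L, C, Y, J}.
  Root F: left subtree has 2 nodes {D, N}, right has 3 {A, K, W}.
    Root N: left subtree has 1 node {D}, right has 0 { }.
    Root A: left subtree has 0 nodes { }, right has 2 {K, W}.
      Root W: left subtree has 1 node {K}, right has 0 { }.
  Root C: left subtree has 1 node {L}, right has 2 {Y, J}.
    Root Y: left subtree has 0 nodes { }, right has 1 {J}.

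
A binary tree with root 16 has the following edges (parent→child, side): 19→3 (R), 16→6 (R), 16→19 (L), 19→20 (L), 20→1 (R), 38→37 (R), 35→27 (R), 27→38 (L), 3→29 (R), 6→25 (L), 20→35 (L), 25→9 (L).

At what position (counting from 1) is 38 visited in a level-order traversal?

Level-order visits nodes level by level from the root, left to right within each level.
Level 0: 16
Level 1: 19, 6
Level 2: 20, 3, 25
Level 3: 35, 1, 29, 9
Level 4: 27
Level 5: 38
Level 6: 37
Full level-order sequence: 16, 19, 6, 20, 3, 25, 35, 1, 29, 9, 27, 38, 37.

12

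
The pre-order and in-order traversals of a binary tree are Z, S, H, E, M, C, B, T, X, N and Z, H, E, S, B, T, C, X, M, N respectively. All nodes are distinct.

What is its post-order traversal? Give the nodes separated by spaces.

The first element of pre-order is the root; it splits in-order into left and right subtrees.
Root Z: left subtree has 0 nodes { }, right has 9 {H, E, S, B, T, C, X, M, N}.
  Root S: left subtree has 2 nodes {H, E}, right has 6 {B, T, C, X, M, N}.
    Root H: left subtree has 0 nodes { }, right has 1 {E}.
    Root M: left subtree has 4 nodes {B, T, C, X}, right has 1 {N}.
      Root C: left subtree has 2 nodes {B, T}, right has 1 {X}.
        Root B: left subtree has 0 nodes { }, right has 1 {T}.

E H T B X C N M S Z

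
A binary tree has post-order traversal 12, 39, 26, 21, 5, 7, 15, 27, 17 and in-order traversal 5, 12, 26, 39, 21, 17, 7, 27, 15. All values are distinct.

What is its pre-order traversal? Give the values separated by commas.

17, 5, 21, 26, 12, 39, 27, 7, 15

The last element of post-order is the root; it splits in-order into left and right subtrees.
Root 17: left subtree has 5 nodes {5, 12, 26, 39, 21}, right has 3 {7, 27, 15}.
  Root 5: left subtree has 0 nodes { }, right has 4 {12, 26, 39, 21}.
    Root 21: left subtree has 3 nodes {12, 26, 39}, right has 0 { }.
      Root 26: left subtree has 1 node {12}, right has 1 {39}.
  Root 27: left subtree has 1 node {7}, right has 1 {15}.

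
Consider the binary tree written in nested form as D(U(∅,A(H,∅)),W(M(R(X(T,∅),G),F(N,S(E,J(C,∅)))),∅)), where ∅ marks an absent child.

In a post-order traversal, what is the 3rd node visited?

U

Post-order visits the left subtree, then the right subtree, then the node.
At D: go left to U.
  At U: no left child.
  At U: go right to A.
    At A: go left to H.
      H is a leaf — visit H.
    At A: no right child.
    Visit A.
  Visit U.
At D: go right to W.
  At W: go left to M.
    At M: go left to R.
      At R: go left to X.
        At X: go left to T.
          T is a leaf — visit T.
        At X: no right child.
        Visit X.
      At R: go right to G.
        G is a leaf — visit G.
      Visit R.
    At M: go right to F.
      At F: go left to N.
        N is a leaf — visit N.
      At F: go right to S.
        At S: go left to E.
          E is a leaf — visit E.
        At S: go right to J.
          At J: go left to C.
            C is a leaf — visit C.
          At J: no right child.
          Visit J.
        Visit S.
      Visit F.
    Visit M.
  At W: no right child.
  Visit W.
Visit D.
Full post-order sequence: H, A, U, T, X, G, R, N, E, C, J, S, F, M, W, D.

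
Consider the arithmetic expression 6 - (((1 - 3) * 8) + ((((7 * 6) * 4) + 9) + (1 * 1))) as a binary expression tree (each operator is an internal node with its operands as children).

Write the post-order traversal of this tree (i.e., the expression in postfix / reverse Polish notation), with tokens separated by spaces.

6 1 3 - 8 * 7 6 * 4 * 9 + 1 1 * + + -

Post-order on an expression tree gives postfix notation: for each operator, emit left operand, right operand, then the operator.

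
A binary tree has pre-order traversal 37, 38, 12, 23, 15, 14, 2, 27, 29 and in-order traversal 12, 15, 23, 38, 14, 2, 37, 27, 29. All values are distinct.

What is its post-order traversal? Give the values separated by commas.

15, 23, 12, 2, 14, 38, 29, 27, 37

The first element of pre-order is the root; it splits in-order into left and right subtrees.
Root 37: left subtree has 6 nodes {12, 15, 23, 38, 14, 2}, right has 2 {27, 29}.
  Root 38: left subtree has 3 nodes {12, 15, 23}, right has 2 {14, 2}.
    Root 12: left subtree has 0 nodes { }, right has 2 {15, 23}.
      Root 23: left subtree has 1 node {15}, right has 0 { }.
    Root 14: left subtree has 0 nodes { }, right has 1 {2}.
  Root 27: left subtree has 0 nodes { }, right has 1 {29}.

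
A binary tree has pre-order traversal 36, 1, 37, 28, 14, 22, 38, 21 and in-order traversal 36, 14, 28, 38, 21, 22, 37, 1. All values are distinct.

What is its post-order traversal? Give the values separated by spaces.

The first element of pre-order is the root; it splits in-order into left and right subtrees.
Root 36: left subtree has 0 nodes { }, right has 7 {14, 28, 38, 21, 22, 37, 1}.
  Root 1: left subtree has 6 nodes {14, 28, 38, 21, 22, 37}, right has 0 { }.
    Root 37: left subtree has 5 nodes {14, 28, 38, 21, 22}, right has 0 { }.
      Root 28: left subtree has 1 node {14}, right has 3 {38, 21, 22}.
        Root 22: left subtree has 2 nodes {38, 21}, right has 0 { }.
          Root 38: left subtree has 0 nodes { }, right has 1 {21}.

14 21 38 22 28 37 1 36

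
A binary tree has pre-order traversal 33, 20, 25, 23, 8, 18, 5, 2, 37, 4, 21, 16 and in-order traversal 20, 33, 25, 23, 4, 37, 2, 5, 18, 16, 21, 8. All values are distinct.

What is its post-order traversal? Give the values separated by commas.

The first element of pre-order is the root; it splits in-order into left and right subtrees.
Root 33: left subtree has 1 node {20}, right has 10 {25, 23, 4, 37, 2, 5, 18, 16, 21, 8}.
  Root 25: left subtree has 0 nodes { }, right has 9 {23, 4, 37, 2, 5, 18, 16, 21, 8}.
    Root 23: left subtree has 0 nodes { }, right has 8 {4, 37, 2, 5, 18, 16, 21, 8}.
      Root 8: left subtree has 7 nodes {4, 37, 2, 5, 18, 16, 21}, right has 0 { }.
        Root 18: left subtree has 4 nodes {4, 37, 2, 5}, right has 2 {16, 21}.
          Root 5: left subtree has 3 nodes {4, 37, 2}, right has 0 { }.
            Root 2: left subtree has 2 nodes {4, 37}, right has 0 { }.
              Root 37: left subtree has 1 node {4}, right has 0 { }.
          Root 21: left subtree has 1 node {16}, right has 0 { }.

20, 4, 37, 2, 5, 16, 21, 18, 8, 23, 25, 33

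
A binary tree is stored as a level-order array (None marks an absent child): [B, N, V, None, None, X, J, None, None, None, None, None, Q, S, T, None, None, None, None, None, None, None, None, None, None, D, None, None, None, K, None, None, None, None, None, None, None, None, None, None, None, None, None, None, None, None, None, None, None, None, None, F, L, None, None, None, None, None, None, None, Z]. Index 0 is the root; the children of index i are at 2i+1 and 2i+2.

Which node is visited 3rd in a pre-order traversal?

V

Pre-order visits the node, then its left subtree, then its right subtree.
Visit B.
At B: go left to N.
  N is a leaf — visit N.
At B: go right to V.
  Visit V.
  At V: go left to X.
    Visit X.
    At X: no left child.
    At X: go right to Q.
      Visit Q.
      At Q: go left to D.
        Visit D.
        At D: go left to F.
          F is a leaf — visit F.
        At D: go right to L.
          L is a leaf — visit L.
      At Q: no right child.
  At V: go right to J.
    Visit J.
    At J: go left to S.
      S is a leaf — visit S.
    At J: go right to T.
      Visit T.
      At T: go left to K.
        Visit K.
        At K: no left child.
        At K: go right to Z.
          Z is a leaf — visit Z.
      At T: no right child.
Full pre-order sequence: B, N, V, X, Q, D, F, L, J, S, T, K, Z.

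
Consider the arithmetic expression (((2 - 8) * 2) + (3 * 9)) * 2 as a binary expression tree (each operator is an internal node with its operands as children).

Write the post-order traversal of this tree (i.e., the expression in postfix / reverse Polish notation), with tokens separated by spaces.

2 8 - 2 * 3 9 * + 2 *

Post-order on an expression tree gives postfix notation: for each operator, emit left operand, right operand, then the operator.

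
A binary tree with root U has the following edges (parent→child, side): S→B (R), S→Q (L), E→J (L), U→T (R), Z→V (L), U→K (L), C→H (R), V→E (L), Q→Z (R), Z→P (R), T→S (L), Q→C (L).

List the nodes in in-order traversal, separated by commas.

In-order visits the left subtree, then the node, then the right subtree.
At U: go left to K.
  K is a leaf — visit K.
Visit U.
At U: go right to T.
  At T: go left to S.
    At S: go left to Q.
      At Q: go left to C.
        At C: no left child.
        Visit C.
        At C: go right to H.
          H is a leaf — visit H.
      Visit Q.
      At Q: go right to Z.
        At Z: go left to V.
          At V: go left to E.
            At E: go left to J.
              J is a leaf — visit J.
            Visit E.
            At E: no right child.
          Visit V.
          At V: no right child.
        Visit Z.
        At Z: go right to P.
          P is a leaf — visit P.
    Visit S.
    At S: go right to B.
      B is a leaf — visit B.
  Visit T.
  At T: no right child.

K, U, C, H, Q, J, E, V, Z, P, S, B, T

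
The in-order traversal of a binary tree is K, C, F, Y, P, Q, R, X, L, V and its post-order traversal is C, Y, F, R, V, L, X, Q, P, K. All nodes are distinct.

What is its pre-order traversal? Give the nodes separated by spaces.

K P F C Y Q X R L V

The last element of post-order is the root; it splits in-order into left and right subtrees.
Root K: left subtree has 0 nodes { }, right has 9 {C, F, Y, P, Q, R, X, L, V}.
  Root P: left subtree has 3 nodes {C, F, Y}, right has 5 {Q, R, X, L, V}.
    Root F: left subtree has 1 node {C}, right has 1 {Y}.
    Root Q: left subtree has 0 nodes { }, right has 4 {R, X, L, V}.
      Root X: left subtree has 1 node {R}, right has 2 {L, V}.
        Root L: left subtree has 0 nodes { }, right has 1 {V}.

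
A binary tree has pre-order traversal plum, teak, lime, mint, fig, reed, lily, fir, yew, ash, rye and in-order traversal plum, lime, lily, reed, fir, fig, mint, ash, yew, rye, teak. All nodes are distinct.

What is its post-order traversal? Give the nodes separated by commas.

The first element of pre-order is the root; it splits in-order into left and right subtrees.
Root plum: left subtree has 0 nodes { }, right has 10 {lime, lily, reed, fir, fig, mint, ash, yew, rye, teak}.
  Root teak: left subtree has 9 nodes {lime, lily, reed, fir, fig, mint, ash, yew, rye}, right has 0 { }.
    Root lime: left subtree has 0 nodes { }, right has 8 {lily, reed, fir, fig, mint, ash, yew, rye}.
      Root mint: left subtree has 4 nodes {lily, reed, fir, fig}, right has 3 {ash, yew, rye}.
        Root fig: left subtree has 3 nodes {lily, reed, fir}, right has 0 { }.
          Root reed: left subtree has 1 node {lily}, right has 1 {fir}.
        Root yew: left subtree has 1 node {ash}, right has 1 {rye}.

lily, fir, reed, fig, ash, rye, yew, mint, lime, teak, plum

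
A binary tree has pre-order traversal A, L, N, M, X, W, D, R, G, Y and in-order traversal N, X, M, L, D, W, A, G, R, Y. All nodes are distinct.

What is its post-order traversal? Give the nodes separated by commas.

X, M, N, D, W, L, G, Y, R, A

The first element of pre-order is the root; it splits in-order into left and right subtrees.
Root A: left subtree has 6 nodes {N, X, M, L, D, W}, right has 3 {G, R, Y}.
  Root L: left subtree has 3 nodes {N, X, M}, right has 2 {D, W}.
    Root N: left subtree has 0 nodes { }, right has 2 {X, M}.
      Root M: left subtree has 1 node {X}, right has 0 { }.
    Root W: left subtree has 1 node {D}, right has 0 { }.
  Root R: left subtree has 1 node {G}, right has 1 {Y}.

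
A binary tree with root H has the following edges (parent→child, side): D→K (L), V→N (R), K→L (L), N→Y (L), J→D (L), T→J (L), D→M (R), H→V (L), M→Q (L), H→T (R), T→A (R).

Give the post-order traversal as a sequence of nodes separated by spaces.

Y N V L K Q M D J A T H

Post-order visits the left subtree, then the right subtree, then the node.
At H: go left to V.
  At V: no left child.
  At V: go right to N.
    At N: go left to Y.
      Y is a leaf — visit Y.
    At N: no right child.
    Visit N.
  Visit V.
At H: go right to T.
  At T: go left to J.
    At J: go left to D.
      At D: go left to K.
        At K: go left to L.
          L is a leaf — visit L.
        At K: no right child.
        Visit K.
      At D: go right to M.
        At M: go left to Q.
          Q is a leaf — visit Q.
        At M: no right child.
        Visit M.
      Visit D.
    At J: no right child.
    Visit J.
  At T: go right to A.
    A is a leaf — visit A.
  Visit T.
Visit H.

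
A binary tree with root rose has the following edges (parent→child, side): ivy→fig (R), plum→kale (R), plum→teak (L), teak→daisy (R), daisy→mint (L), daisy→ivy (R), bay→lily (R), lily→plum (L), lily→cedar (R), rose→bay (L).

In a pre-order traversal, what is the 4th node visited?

plum

Pre-order visits the node, then its left subtree, then its right subtree.
Visit rose.
At rose: go left to bay.
  Visit bay.
  At bay: no left child.
  At bay: go right to lily.
    Visit lily.
    At lily: go left to plum.
      Visit plum.
      At plum: go left to teak.
        Visit teak.
        At teak: no left child.
        At teak: go right to daisy.
          Visit daisy.
          At daisy: go left to mint.
            mint is a leaf — visit mint.
          At daisy: go right to ivy.
            Visit ivy.
            At ivy: no left child.
            At ivy: go right to fig.
              fig is a leaf — visit fig.
      At plum: go right to kale.
        kale is a leaf — visit kale.
    At lily: go right to cedar.
      cedar is a leaf — visit cedar.
At rose: no right child.
Full pre-order sequence: rose, bay, lily, plum, teak, daisy, mint, ivy, fig, kale, cedar.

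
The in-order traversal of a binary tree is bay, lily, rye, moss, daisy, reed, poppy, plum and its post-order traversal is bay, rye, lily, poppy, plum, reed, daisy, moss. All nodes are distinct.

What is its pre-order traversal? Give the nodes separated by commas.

The last element of post-order is the root; it splits in-order into left and right subtrees.
Root moss: left subtree has 3 nodes {bay, lily, rye}, right has 4 {daisy, reed, poppy, plum}.
  Root lily: left subtree has 1 node {bay}, right has 1 {rye}.
  Root daisy: left subtree has 0 nodes { }, right has 3 {reed, poppy, plum}.
    Root reed: left subtree has 0 nodes { }, right has 2 {poppy, plum}.
      Root plum: left subtree has 1 node {poppy}, right has 0 { }.

moss, lily, bay, rye, daisy, reed, plum, poppy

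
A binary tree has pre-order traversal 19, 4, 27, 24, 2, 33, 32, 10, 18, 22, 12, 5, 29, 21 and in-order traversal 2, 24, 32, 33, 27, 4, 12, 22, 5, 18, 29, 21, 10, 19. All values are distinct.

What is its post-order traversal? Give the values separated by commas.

The first element of pre-order is the root; it splits in-order into left and right subtrees.
Root 19: left subtree has 13 nodes {2, 24, 32, 33, 27, 4, 12, 22, 5, 18, 29, 21, 10}, right has 0 { }.
  Root 4: left subtree has 5 nodes {2, 24, 32, 33, 27}, right has 7 {12, 22, 5, 18, 29, 21, 10}.
    Root 27: left subtree has 4 nodes {2, 24, 32, 33}, right has 0 { }.
      Root 24: left subtree has 1 node {2}, right has 2 {32, 33}.
        Root 33: left subtree has 1 node {32}, right has 0 { }.
    Root 10: left subtree has 6 nodes {12, 22, 5, 18, 29, 21}, right has 0 { }.
      Root 18: left subtree has 3 nodes {12, 22, 5}, right has 2 {29, 21}.
        Root 22: left subtree has 1 node {12}, right has 1 {5}.
        Root 29: left subtree has 0 nodes { }, right has 1 {21}.

2, 32, 33, 24, 27, 12, 5, 22, 21, 29, 18, 10, 4, 19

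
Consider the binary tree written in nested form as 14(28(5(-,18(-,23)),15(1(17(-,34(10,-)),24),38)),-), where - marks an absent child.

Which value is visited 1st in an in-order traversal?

In-order visits the left subtree, then the node, then the right subtree.
At 14: go left to 28.
  At 28: go left to 5.
    At 5: no left child.
    Visit 5.
    At 5: go right to 18.
      At 18: no left child.
      Visit 18.
      At 18: go right to 23.
        23 is a leaf — visit 23.
  Visit 28.
  At 28: go right to 15.
    At 15: go left to 1.
      At 1: go left to 17.
        At 17: no left child.
        Visit 17.
        At 17: go right to 34.
          At 34: go left to 10.
            10 is a leaf — visit 10.
          Visit 34.
          At 34: no right child.
      Visit 1.
      At 1: go right to 24.
        24 is a leaf — visit 24.
    Visit 15.
    At 15: go right to 38.
      38 is a leaf — visit 38.
Visit 14.
At 14: no right child.
Full in-order sequence: 5, 18, 23, 28, 17, 10, 34, 1, 24, 15, 38, 14.

5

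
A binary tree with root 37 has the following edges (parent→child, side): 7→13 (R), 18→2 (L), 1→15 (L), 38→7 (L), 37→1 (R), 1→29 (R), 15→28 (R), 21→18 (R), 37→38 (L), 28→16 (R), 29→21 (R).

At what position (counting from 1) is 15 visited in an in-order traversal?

5

In-order visits the left subtree, then the node, then the right subtree.
At 37: go left to 38.
  At 38: go left to 7.
    At 7: no left child.
    Visit 7.
    At 7: go right to 13.
      13 is a leaf — visit 13.
  Visit 38.
  At 38: no right child.
Visit 37.
At 37: go right to 1.
  At 1: go left to 15.
    At 15: no left child.
    Visit 15.
    At 15: go right to 28.
      At 28: no left child.
      Visit 28.
      At 28: go right to 16.
        16 is a leaf — visit 16.
  Visit 1.
  At 1: go right to 29.
    At 29: no left child.
    Visit 29.
    At 29: go right to 21.
      At 21: no left child.
      Visit 21.
      At 21: go right to 18.
        At 18: go left to 2.
          2 is a leaf — visit 2.
        Visit 18.
        At 18: no right child.
Full in-order sequence: 7, 13, 38, 37, 15, 28, 16, 1, 29, 21, 2, 18.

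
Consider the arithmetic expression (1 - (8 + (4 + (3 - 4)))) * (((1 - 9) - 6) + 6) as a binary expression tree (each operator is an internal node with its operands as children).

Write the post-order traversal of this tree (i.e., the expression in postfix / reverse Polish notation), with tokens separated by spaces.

1 8 4 3 4 - + + - 1 9 - 6 - 6 + *

Post-order on an expression tree gives postfix notation: for each operator, emit left operand, right operand, then the operator.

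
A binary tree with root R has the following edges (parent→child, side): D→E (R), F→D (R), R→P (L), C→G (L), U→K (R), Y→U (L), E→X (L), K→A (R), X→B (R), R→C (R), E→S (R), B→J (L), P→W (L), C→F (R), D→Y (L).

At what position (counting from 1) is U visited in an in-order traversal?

7

In-order visits the left subtree, then the node, then the right subtree.
At R: go left to P.
  At P: go left to W.
    W is a leaf — visit W.
  Visit P.
  At P: no right child.
Visit R.
At R: go right to C.
  At C: go left to G.
    G is a leaf — visit G.
  Visit C.
  At C: go right to F.
    At F: no left child.
    Visit F.
    At F: go right to D.
      At D: go left to Y.
        At Y: go left to U.
          At U: no left child.
          Visit U.
          At U: go right to K.
            At K: no left child.
            Visit K.
            At K: go right to A.
              A is a leaf — visit A.
        Visit Y.
        At Y: no right child.
      Visit D.
      At D: go right to E.
        At E: go left to X.
          At X: no left child.
          Visit X.
          At X: go right to B.
            At B: go left to J.
              J is a leaf — visit J.
            Visit B.
            At B: no right child.
        Visit E.
        At E: go right to S.
          S is a leaf — visit S.
Full in-order sequence: W, P, R, G, C, F, U, K, A, Y, D, X, J, B, E, S.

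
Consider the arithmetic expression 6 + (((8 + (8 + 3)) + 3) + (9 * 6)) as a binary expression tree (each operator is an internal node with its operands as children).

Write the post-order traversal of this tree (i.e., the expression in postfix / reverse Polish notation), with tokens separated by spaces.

6 8 8 3 + + 3 + 9 6 * + +

Post-order on an expression tree gives postfix notation: for each operator, emit left operand, right operand, then the operator.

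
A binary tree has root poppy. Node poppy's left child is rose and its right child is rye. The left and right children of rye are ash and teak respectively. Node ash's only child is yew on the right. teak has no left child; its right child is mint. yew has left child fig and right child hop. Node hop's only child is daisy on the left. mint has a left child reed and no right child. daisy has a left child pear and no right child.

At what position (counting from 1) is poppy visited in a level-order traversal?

Level-order visits nodes level by level from the root, left to right within each level.
Level 0: poppy
Level 1: rose, rye
Level 2: ash, teak
Level 3: yew, mint
Level 4: fig, hop, reed
Level 5: daisy
Level 6: pear
Full level-order sequence: poppy, rose, rye, ash, teak, yew, mint, fig, hop, reed, daisy, pear.

1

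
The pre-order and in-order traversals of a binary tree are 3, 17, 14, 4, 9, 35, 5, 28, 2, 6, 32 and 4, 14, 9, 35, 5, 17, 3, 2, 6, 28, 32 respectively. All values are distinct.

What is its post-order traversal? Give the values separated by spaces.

The first element of pre-order is the root; it splits in-order into left and right subtrees.
Root 3: left subtree has 6 nodes {4, 14, 9, 35, 5, 17}, right has 4 {2, 6, 28, 32}.
  Root 17: left subtree has 5 nodes {4, 14, 9, 35, 5}, right has 0 { }.
    Root 14: left subtree has 1 node {4}, right has 3 {9, 35, 5}.
      Root 9: left subtree has 0 nodes { }, right has 2 {35, 5}.
        Root 35: left subtree has 0 nodes { }, right has 1 {5}.
  Root 28: left subtree has 2 nodes {2, 6}, right has 1 {32}.
    Root 2: left subtree has 0 nodes { }, right has 1 {6}.

4 5 35 9 14 17 6 2 32 28 3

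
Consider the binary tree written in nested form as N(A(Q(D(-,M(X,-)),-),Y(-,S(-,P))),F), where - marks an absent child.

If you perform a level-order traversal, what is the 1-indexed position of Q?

4

Level-order visits nodes level by level from the root, left to right within each level.
Level 0: N
Level 1: A, F
Level 2: Q, Y
Level 3: D, S
Level 4: M, P
Level 5: X
Full level-order sequence: N, A, F, Q, Y, D, S, M, P, X.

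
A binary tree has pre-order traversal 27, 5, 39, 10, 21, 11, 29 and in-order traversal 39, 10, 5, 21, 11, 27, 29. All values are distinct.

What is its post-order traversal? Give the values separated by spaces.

The first element of pre-order is the root; it splits in-order into left and right subtrees.
Root 27: left subtree has 5 nodes {39, 10, 5, 21, 11}, right has 1 {29}.
  Root 5: left subtree has 2 nodes {39, 10}, right has 2 {21, 11}.
    Root 39: left subtree has 0 nodes { }, right has 1 {10}.
    Root 21: left subtree has 0 nodes { }, right has 1 {11}.

10 39 11 21 5 29 27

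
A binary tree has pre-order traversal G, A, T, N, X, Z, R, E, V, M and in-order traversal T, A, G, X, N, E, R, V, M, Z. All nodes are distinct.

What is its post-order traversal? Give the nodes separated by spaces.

The first element of pre-order is the root; it splits in-order into left and right subtrees.
Root G: left subtree has 2 nodes {T, A}, right has 7 {X, N, E, R, V, M, Z}.
  Root A: left subtree has 1 node {T}, right has 0 { }.
  Root N: left subtree has 1 node {X}, right has 5 {E, R, V, M, Z}.
    Root Z: left subtree has 4 nodes {E, R, V, M}, right has 0 { }.
      Root R: left subtree has 1 node {E}, right has 2 {V, M}.
        Root V: left subtree has 0 nodes { }, right has 1 {M}.

T A X E M V R Z N G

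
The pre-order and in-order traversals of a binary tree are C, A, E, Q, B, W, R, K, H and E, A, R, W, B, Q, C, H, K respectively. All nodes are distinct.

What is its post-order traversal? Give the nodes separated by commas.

E, R, W, B, Q, A, H, K, C

The first element of pre-order is the root; it splits in-order into left and right subtrees.
Root C: left subtree has 6 nodes {E, A, R, W, B, Q}, right has 2 {H, K}.
  Root A: left subtree has 1 node {E}, right has 4 {R, W, B, Q}.
    Root Q: left subtree has 3 nodes {R, W, B}, right has 0 { }.
      Root B: left subtree has 2 nodes {R, W}, right has 0 { }.
        Root W: left subtree has 1 node {R}, right has 0 { }.
  Root K: left subtree has 1 node {H}, right has 0 { }.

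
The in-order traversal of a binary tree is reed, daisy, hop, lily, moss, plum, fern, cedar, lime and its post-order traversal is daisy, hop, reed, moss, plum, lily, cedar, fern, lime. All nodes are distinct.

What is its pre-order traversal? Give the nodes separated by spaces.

The last element of post-order is the root; it splits in-order into left and right subtrees.
Root lime: left subtree has 8 nodes {reed, daisy, hop, lily, moss, plum, fern, cedar}, right has 0 { }.
  Root fern: left subtree has 6 nodes {reed, daisy, hop, lily, moss, plum}, right has 1 {cedar}.
    Root lily: left subtree has 3 nodes {reed, daisy, hop}, right has 2 {moss, plum}.
      Root reed: left subtree has 0 nodes { }, right has 2 {daisy, hop}.
        Root hop: left subtree has 1 node {daisy}, right has 0 { }.
      Root plum: left subtree has 1 node {moss}, right has 0 { }.

lime fern lily reed hop daisy plum moss cedar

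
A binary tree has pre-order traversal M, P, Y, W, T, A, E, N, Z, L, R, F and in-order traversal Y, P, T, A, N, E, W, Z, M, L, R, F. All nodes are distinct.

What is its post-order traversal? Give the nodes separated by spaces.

The first element of pre-order is the root; it splits in-order into left and right subtrees.
Root M: left subtree has 8 nodes {Y, P, T, A, N, E, W, Z}, right has 3 {L, R, F}.
  Root P: left subtree has 1 node {Y}, right has 6 {T, A, N, E, W, Z}.
    Root W: left subtree has 4 nodes {T, A, N, E}, right has 1 {Z}.
      Root T: left subtree has 0 nodes { }, right has 3 {A, N, E}.
        Root A: left subtree has 0 nodes { }, right has 2 {N, E}.
          Root E: left subtree has 1 node {N}, right has 0 { }.
  Root L: left subtree has 0 nodes { }, right has 2 {R, F}.
    Root R: left subtree has 0 nodes { }, right has 1 {F}.

Y N E A T Z W P F R L M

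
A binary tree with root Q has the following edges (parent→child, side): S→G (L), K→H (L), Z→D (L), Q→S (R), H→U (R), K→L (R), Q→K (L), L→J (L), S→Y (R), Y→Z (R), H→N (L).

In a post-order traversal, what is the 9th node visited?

Z

Post-order visits the left subtree, then the right subtree, then the node.
At Q: go left to K.
  At K: go left to H.
    At H: go left to N.
      N is a leaf — visit N.
    At H: go right to U.
      U is a leaf — visit U.
    Visit H.
  At K: go right to L.
    At L: go left to J.
      J is a leaf — visit J.
    At L: no right child.
    Visit L.
  Visit K.
At Q: go right to S.
  At S: go left to G.
    G is a leaf — visit G.
  At S: go right to Y.
    At Y: no left child.
    At Y: go right to Z.
      At Z: go left to D.
        D is a leaf — visit D.
      At Z: no right child.
      Visit Z.
    Visit Y.
  Visit S.
Visit Q.
Full post-order sequence: N, U, H, J, L, K, G, D, Z, Y, S, Q.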